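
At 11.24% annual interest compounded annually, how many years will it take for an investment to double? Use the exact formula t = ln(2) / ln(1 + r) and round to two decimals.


Doubling condition: (1 + r)^t = 2
Take ln of both sides: t × ln(1 + r) = ln(2)
t = ln(2) / ln(1 + r)
t = 0.693147 / 0.106520
t = 6.51

t = ln(2) / ln(1 + r) = 6.51 years


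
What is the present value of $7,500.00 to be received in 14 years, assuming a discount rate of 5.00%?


Present value formula: PV = FV / (1 + r)^t
PV = $7,500.00 / (1 + 0.05)^14
PV = $7,500.00 / 1.979932
PV = $3,788.01

PV = FV / (1 + r)^t = $3,788.01


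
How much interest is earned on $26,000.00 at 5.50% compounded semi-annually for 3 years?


Compound interest earned = final amount − principal.
A = P(1 + r/n)^(nt) = $26,000.00 × (1 + 0.055/2)^(2 × 3) = $30,595.98
Interest = A − P = $30,595.98 − $26,000.00 = $4,595.98

Interest = A - P = $4,595.98


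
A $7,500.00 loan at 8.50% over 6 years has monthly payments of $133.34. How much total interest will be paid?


Total paid over the life of the loan = PMT × n.
Total paid = $133.34 × 72 = $9,600.48
Total interest = total paid − principal = $9,600.48 − $7,500.00 = $2,100.48

Total interest = (PMT × n) - PV = $2,100.48


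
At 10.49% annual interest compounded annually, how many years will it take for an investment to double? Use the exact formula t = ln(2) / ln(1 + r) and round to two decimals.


Doubling condition: (1 + r)^t = 2
Take ln of both sides: t × ln(1 + r) = ln(2)
t = ln(2) / ln(1 + r)
t = 0.693147 / 0.099755
t = 6.95

t = ln(2) / ln(1 + r) = 6.95 years


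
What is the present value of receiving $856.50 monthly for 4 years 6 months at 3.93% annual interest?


Present value of an ordinary annuity: PV = PMT × (1 − (1 + r)^(−n)) / r
Monthly rate r = 0.0393/12 = 0.003275, n = 54
PV = $856.50 × (1 − (1 + 0.0393/12)^(−54)) / (0.0393/12)
PV = $856.50 × 49.420575
PV = $42,328.72

PV = PMT × (1-(1+r)^(-n))/r = $42,328.72


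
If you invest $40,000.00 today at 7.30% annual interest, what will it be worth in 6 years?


Future value formula: FV = PV × (1 + r)^t
FV = $40,000.00 × (1 + 0.073)^6
FV = $40,000.00 × 1.526154
FV = $61,046.16

FV = PV × (1 + r)^t = $61,046.16


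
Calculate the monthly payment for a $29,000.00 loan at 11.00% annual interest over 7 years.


Loan payment formula: PMT = PV × r / (1 − (1 + r)^(−n))
Monthly rate r = 0.11/12 ≈ 0.00916667, n = 84 months
Denominator: 1 − (1 + 0.11/12)^(−84) = 0.535360
PMT = $29,000.00 × (0.11/12) / 0.535360
PMT = $496.55 per month

PMT = PV × r / (1-(1+r)^(-n)) = $496.55/month


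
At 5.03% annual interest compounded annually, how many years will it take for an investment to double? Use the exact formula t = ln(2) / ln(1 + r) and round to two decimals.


Doubling condition: (1 + r)^t = 2
Take ln of both sides: t × ln(1 + r) = ln(2)
t = ln(2) / ln(1 + r)
t = 0.693147 / 0.049076
t = 14.12

t = ln(2) / ln(1 + r) = 14.12 years


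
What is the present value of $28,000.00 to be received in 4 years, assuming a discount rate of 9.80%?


Present value formula: PV = FV / (1 + r)^t
PV = $28,000.00 / (1 + 0.098)^4
PV = $28,000.00 / 1.453481
PV = $19,264.10

PV = FV / (1 + r)^t = $19,264.10


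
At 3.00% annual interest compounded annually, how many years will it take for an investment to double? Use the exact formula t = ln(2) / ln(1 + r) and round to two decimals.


Doubling condition: (1 + r)^t = 2
Take ln of both sides: t × ln(1 + r) = ln(2)
t = ln(2) / ln(1 + r)
t = 0.693147 / 0.029559
t = 23.45

t = ln(2) / ln(1 + r) = 23.45 years


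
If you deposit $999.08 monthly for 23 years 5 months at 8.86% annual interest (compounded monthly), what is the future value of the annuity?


Future value of an ordinary annuity: FV = PMT × ((1 + r)^n − 1) / r
Monthly rate r = 0.0886/12 ≈ 0.00738333, n = 281
FV = $999.08 × ((1 + 0.0886/12)^281 − 1) / (0.0886/12)
FV = $999.08 × 934.785764
FV = $933,925.76

FV = PMT × ((1+r)^n - 1)/r = $933,925.76


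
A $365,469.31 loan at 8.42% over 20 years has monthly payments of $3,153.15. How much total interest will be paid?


Total paid over the life of the loan = PMT × n.
Total paid = $3,153.15 × 240 = $756,756.00
Total interest = total paid − principal = $756,756.00 − $365,469.31 = $391,286.69

Total interest = (PMT × n) - PV = $391,286.69


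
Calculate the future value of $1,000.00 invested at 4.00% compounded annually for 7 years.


Compound interest formula: A = P(1 + r/n)^(nt)
A = $1,000.00 × (1 + 0.04/1)^(1 × 7)
Growth factor: (1 + 0.04/1)^7 = 1.315932
A = $1,000.00 × 1.315932
A = $1,315.93

A = P(1 + r/n)^(nt) = $1,315.93


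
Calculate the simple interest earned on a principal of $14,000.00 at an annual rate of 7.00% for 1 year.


Simple interest formula: I = P × r × t
I = $14,000.00 × 0.07 × 1
I = $980.00

I = P × r × t = $980.00


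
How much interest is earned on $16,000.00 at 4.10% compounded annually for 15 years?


Compound interest earned = final amount − principal.
A = P(1 + r/n)^(nt) = $16,000.00 × (1 + 0.041/1)^(1 × 15) = $29,233.51
Interest = A − P = $29,233.51 − $16,000.00 = $13,233.51

Interest = A - P = $13,233.51


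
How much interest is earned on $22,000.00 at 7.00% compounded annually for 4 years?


Compound interest earned = final amount − principal.
A = P(1 + r/n)^(nt) = $22,000.00 × (1 + 0.07/1)^(1 × 4) = $28,837.51
Interest = A − P = $28,837.51 − $22,000.00 = $6,837.51

Interest = A - P = $6,837.51


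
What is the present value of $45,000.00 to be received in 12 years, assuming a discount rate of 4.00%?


Present value formula: PV = FV / (1 + r)^t
PV = $45,000.00 / (1 + 0.04)^12
PV = $45,000.00 / 1.601032
PV = $28,106.87

PV = FV / (1 + r)^t = $28,106.87


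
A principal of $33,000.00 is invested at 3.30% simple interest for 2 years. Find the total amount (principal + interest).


Total amount formula: A = P(1 + rt) = P + P·r·t
Interest: I = P × r × t = $33,000.00 × 0.033 × 2 = $2,178.00
A = P + I = $33,000.00 + $2,178.00 = $35,178.00

A = P + I = P(1 + rt) = $35,178.00


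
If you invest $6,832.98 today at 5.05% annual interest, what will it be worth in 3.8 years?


Future value formula: FV = PV × (1 + r)^t
FV = $6,832.98 × (1 + 0.0505)^3.8
FV = $6,832.98 × 1.205883
FV = $8,239.77

FV = PV × (1 + r)^t = $8,239.77


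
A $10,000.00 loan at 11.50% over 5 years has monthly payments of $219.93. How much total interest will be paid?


Total paid over the life of the loan = PMT × n.
Total paid = $219.93 × 60 = $13,195.80
Total interest = total paid − principal = $13,195.80 − $10,000.00 = $3,195.80

Total interest = (PMT × n) - PV = $3,195.80


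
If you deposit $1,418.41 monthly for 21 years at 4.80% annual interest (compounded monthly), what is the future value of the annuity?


Future value of an ordinary annuity: FV = PMT × ((1 + r)^n − 1) / r
Monthly rate r = 0.048/12 = 0.004, n = 252
FV = $1,418.41 × ((1 + 0.048/12)^252 − 1) / (0.048/12)
FV = $1,418.41 × 433.652862
FV = $615,097.56

FV = PMT × ((1+r)^n - 1)/r = $615,097.56


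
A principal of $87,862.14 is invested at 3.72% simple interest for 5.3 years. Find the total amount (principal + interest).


Total amount formula: A = P(1 + rt) = P + P·r·t
Interest: I = P × r × t = $87,862.14 × 0.0372 × 5.3 = $17,322.90
A = P + I = $87,862.14 + $17,322.90 = $105,185.04

A = P + I = P(1 + rt) = $105,185.04


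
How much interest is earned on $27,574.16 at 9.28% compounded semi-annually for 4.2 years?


Compound interest earned = final amount − principal.
A = P(1 + r/n)^(nt) = $27,574.16 × (1 + 0.0928/2)^(2 × 4.2) = $40,361.12
Interest = A − P = $40,361.12 − $27,574.16 = $12,786.96

Interest = A - P = $12,786.96


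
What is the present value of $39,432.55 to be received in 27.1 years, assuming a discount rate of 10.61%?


Present value formula: PV = FV / (1 + r)^t
PV = $39,432.55 / (1 + 0.1061)^27.1
PV = $39,432.55 / 15.375457
PV = $2,564.64

PV = FV / (1 + r)^t = $2,564.64


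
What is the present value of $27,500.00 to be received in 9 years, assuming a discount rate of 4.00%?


Present value formula: PV = FV / (1 + r)^t
PV = $27,500.00 / (1 + 0.04)^9
PV = $27,500.00 / 1.4233118
PV = $19,321.14

PV = FV / (1 + r)^t = $19,321.14


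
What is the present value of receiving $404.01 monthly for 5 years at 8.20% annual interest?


Present value of an ordinary annuity: PV = PMT × (1 − (1 + r)^(−n)) / r
Monthly rate r = 0.082/12 ≈ 0.00683333, n = 60
PV = $404.01 × (1 − (1 + 0.082/12)^(−60)) / (0.082/12)
PV = $404.01 × 49.086388
PV = $19,831.39

PV = PMT × (1-(1+r)^(-n))/r = $19,831.39


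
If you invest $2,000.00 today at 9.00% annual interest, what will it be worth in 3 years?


Future value formula: FV = PV × (1 + r)^t
FV = $2,000.00 × (1 + 0.09)^3
FV = $2,000.00 × 1.295029
FV = $2,590.06

FV = PV × (1 + r)^t = $2,590.06


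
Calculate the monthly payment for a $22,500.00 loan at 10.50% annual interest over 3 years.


Loan payment formula: PMT = PV × r / (1 − (1 + r)^(−n))
Monthly rate r = 0.105/12 = 0.00875, n = 36 months
Denominator: 1 − (1 + 0.105/12)^(−36) = 0.269211
PMT = $22,500.00 × (0.105/12) / 0.269211
PMT = $731.30 per month

PMT = PV × r / (1-(1+r)^(-n)) = $731.30/month


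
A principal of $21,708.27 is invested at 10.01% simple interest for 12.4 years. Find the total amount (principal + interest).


Total amount formula: A = P(1 + rt) = P + P·r·t
Interest: I = P × r × t = $21,708.27 × 0.1001 × 12.4 = $26,945.17
A = P + I = $21,708.27 + $26,945.17 = $48,653.44

A = P + I = P(1 + rt) = $48,653.44


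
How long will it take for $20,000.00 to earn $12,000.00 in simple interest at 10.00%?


Rearrange the simple interest formula for t:
I = P × r × t  ⇒  t = I / (P × r)
t = $12,000.00 / ($20,000.00 × 0.1)
t = 6

t = I/(P×r) = 6 years


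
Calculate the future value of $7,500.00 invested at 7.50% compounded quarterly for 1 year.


Compound interest formula: A = P(1 + r/n)^(nt)
A = $7,500.00 × (1 + 0.075/4)^(4 × 1)
Growth factor: (1 + 0.075/4)^4 = 1.077136
A = $7,500.00 × 1.077136
A = $8,078.52

A = P(1 + r/n)^(nt) = $8,078.52


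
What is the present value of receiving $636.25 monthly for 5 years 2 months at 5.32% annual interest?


Present value of an ordinary annuity: PV = PMT × (1 − (1 + r)^(−n)) / r
Monthly rate r = 0.0532/12 ≈ 0.00443333, n = 62
PV = $636.25 × (1 − (1 + 0.0532/12)^(−62)) / (0.0532/12)
PV = $636.25 × 54.104878
PV = $34,424.23

PV = PMT × (1-(1+r)^(-n))/r = $34,424.23


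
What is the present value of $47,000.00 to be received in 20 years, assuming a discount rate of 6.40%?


Present value formula: PV = FV / (1 + r)^t
PV = $47,000.00 / (1 + 0.064)^20
PV = $47,000.00 / 3.4580603
PV = $13,591.43

PV = FV / (1 + r)^t = $13,591.43


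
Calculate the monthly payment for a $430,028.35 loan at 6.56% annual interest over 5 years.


Loan payment formula: PMT = PV × r / (1 − (1 + r)^(−n))
Monthly rate r = 0.0656/12 ≈ 0.00546667, n = 60 months
Denominator: 1 − (1 + 0.0656/12)^(−60) = 0.2789932
PMT = $430,028.35 × (0.0656/12) / 0.2789932
PMT = $8,426.09 per month

PMT = PV × r / (1-(1+r)^(-n)) = $8,426.09/month


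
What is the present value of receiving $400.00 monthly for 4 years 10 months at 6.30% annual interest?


Present value of an ordinary annuity: PV = PMT × (1 − (1 + r)^(−n)) / r
Monthly rate r = 0.063/12 = 0.00525, n = 58
PV = $400.00 × (1 − (1 + 0.063/12)^(−58)) / (0.063/12)
PV = $400.00 × 49.889582
PV = $19,955.83

PV = PMT × (1-(1+r)^(-n))/r = $19,955.83


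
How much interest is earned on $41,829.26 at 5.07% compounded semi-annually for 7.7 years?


Compound interest earned = final amount − principal.
A = P(1 + r/n)^(nt) = $41,829.26 × (1 + 0.0507/2)^(2 × 7.7) = $61,505.09
Interest = A − P = $61,505.09 − $41,829.26 = $19,675.83

Interest = A - P = $19,675.83


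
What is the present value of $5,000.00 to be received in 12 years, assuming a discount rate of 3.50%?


Present value formula: PV = FV / (1 + r)^t
PV = $5,000.00 / (1 + 0.035)^12
PV = $5,000.00 / 1.511069
PV = $3,308.92

PV = FV / (1 + r)^t = $3,308.92


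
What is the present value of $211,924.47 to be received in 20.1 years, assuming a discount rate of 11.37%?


Present value formula: PV = FV / (1 + r)^t
PV = $211,924.47 / (1 + 0.1137)^20.1
PV = $211,924.47 / 8.710462
PV = $24,329.88

PV = FV / (1 + r)^t = $24,329.88


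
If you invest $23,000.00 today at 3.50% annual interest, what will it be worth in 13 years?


Future value formula: FV = PV × (1 + r)^t
FV = $23,000.00 × (1 + 0.035)^13
FV = $23,000.00 × 1.563956
FV = $35,970.99

FV = PV × (1 + r)^t = $35,970.99


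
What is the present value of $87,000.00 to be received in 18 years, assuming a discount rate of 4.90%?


Present value formula: PV = FV / (1 + r)^t
PV = $87,000.00 / (1 + 0.049)^18
PV = $87,000.00 / 2.365695
PV = $36,775.66

PV = FV / (1 + r)^t = $36,775.66


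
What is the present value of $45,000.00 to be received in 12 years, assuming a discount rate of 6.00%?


Present value formula: PV = FV / (1 + r)^t
PV = $45,000.00 / (1 + 0.06)^12
PV = $45,000.00 / 2.0121965
PV = $22,363.62

PV = FV / (1 + r)^t = $22,363.62


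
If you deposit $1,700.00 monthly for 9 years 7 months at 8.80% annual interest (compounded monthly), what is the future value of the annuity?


Future value of an ordinary annuity: FV = PMT × ((1 + r)^n − 1) / r
Monthly rate r = 0.088/12 ≈ 0.00733333, n = 115
FV = $1,700.00 × ((1 + 0.088/12)^115 − 1) / (0.088/12)
FV = $1,700.00 × 179.585506
FV = $305,295.36

FV = PMT × ((1+r)^n - 1)/r = $305,295.36


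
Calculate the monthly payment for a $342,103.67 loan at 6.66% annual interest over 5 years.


Loan payment formula: PMT = PV × r / (1 − (1 + r)^(−n))
Monthly rate r = 0.0666/12 = 0.00555, n = 60 months
Denominator: 1 − (1 + 0.0666/12)^(−60) = 0.2825696
PMT = $342,103.67 × (0.0666/12) / 0.2825696
PMT = $6,719.32 per month

PMT = PV × r / (1-(1+r)^(-n)) = $6,719.32/month


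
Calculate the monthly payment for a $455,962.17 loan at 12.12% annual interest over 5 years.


Loan payment formula: PMT = PV × r / (1 − (1 + r)^(−n))
Monthly rate r = 0.1212/12 = 0.0101, n = 60 months
Denominator: 1 − (1 + 0.1212/12)^(−60) = 0.4528105
PMT = $455,962.17 × (0.1212/12) / 0.4528105
PMT = $10,170.30 per month

PMT = PV × r / (1-(1+r)^(-n)) = $10,170.30/month


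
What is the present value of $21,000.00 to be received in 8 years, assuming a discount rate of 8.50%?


Present value formula: PV = FV / (1 + r)^t
PV = $21,000.00 / (1 + 0.085)^8
PV = $21,000.00 / 1.920604
PV = $10,934.06

PV = FV / (1 + r)^t = $10,934.06


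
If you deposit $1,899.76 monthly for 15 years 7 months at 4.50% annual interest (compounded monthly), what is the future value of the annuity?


Future value of an ordinary annuity: FV = PMT × ((1 + r)^n − 1) / r
Monthly rate r = 0.045/12 = 0.00375, n = 187
FV = $1,899.76 × ((1 + 0.045/12)^187 − 1) / (0.045/12)
FV = $1,899.76 × 270.300995
FV = $513,507.02

FV = PMT × ((1+r)^n - 1)/r = $513,507.02


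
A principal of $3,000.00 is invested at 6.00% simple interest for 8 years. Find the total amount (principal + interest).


Total amount formula: A = P(1 + rt) = P + P·r·t
Interest: I = P × r × t = $3,000.00 × 0.06 × 8 = $1,440.00
A = P + I = $3,000.00 + $1,440.00 = $4,440.00

A = P + I = P(1 + rt) = $4,440.00


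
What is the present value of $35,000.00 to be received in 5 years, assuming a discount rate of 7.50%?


Present value formula: PV = FV / (1 + r)^t
PV = $35,000.00 / (1 + 0.075)^5
PV = $35,000.00 / 1.4356293
PV = $24,379.55

PV = FV / (1 + r)^t = $24,379.55


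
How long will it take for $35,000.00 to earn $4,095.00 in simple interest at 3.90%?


Rearrange the simple interest formula for t:
I = P × r × t  ⇒  t = I / (P × r)
t = $4,095.00 / ($35,000.00 × 0.039)
t = 3

t = I/(P×r) = 3 years


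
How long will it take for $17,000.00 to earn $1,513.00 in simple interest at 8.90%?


Rearrange the simple interest formula for t:
I = P × r × t  ⇒  t = I / (P × r)
t = $1,513.00 / ($17,000.00 × 0.089)
t = 1

t = I/(P×r) = 1 year


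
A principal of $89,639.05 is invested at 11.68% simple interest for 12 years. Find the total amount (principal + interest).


Total amount formula: A = P(1 + rt) = P + P·r·t
Interest: I = P × r × t = $89,639.05 × 0.1168 × 12 = $125,638.09
A = P + I = $89,639.05 + $125,638.09 = $215,277.14

A = P + I = P(1 + rt) = $215,277.14


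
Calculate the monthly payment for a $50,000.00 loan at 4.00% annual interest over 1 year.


Loan payment formula: PMT = PV × r / (1 − (1 + r)^(−n))
Monthly rate r = 0.04/12 ≈ 0.00333333, n = 12 months
Denominator: 1 − (1 + 0.04/12)^(−12) = 0.0391466
PMT = $50,000.00 × (0.04/12) / 0.0391466
PMT = $4,257.50 per month

PMT = PV × r / (1-(1+r)^(-n)) = $4,257.50/month


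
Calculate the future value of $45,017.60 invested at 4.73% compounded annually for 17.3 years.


Compound interest formula: A = P(1 + r/n)^(nt)
A = $45,017.60 × (1 + 0.0473/1)^(1 × 17.3)
Growth factor: (1 + 0.0473/1)^17.3 = 2.2244881
A = $45,017.60 × 2.2244881
A = $100,141.12

A = P(1 + r/n)^(nt) = $100,141.12


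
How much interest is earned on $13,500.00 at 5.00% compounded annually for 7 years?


Compound interest earned = final amount − principal.
A = P(1 + r/n)^(nt) = $13,500.00 × (1 + 0.05/1)^(1 × 7) = $18,995.86
Interest = A − P = $18,995.86 − $13,500.00 = $5,495.86

Interest = A - P = $5,495.86


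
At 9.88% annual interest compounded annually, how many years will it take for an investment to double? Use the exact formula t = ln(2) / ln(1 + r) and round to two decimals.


Doubling condition: (1 + r)^t = 2
Take ln of both sides: t × ln(1 + r) = ln(2)
t = ln(2) / ln(1 + r)
t = 0.693147 / 0.094219
t = 7.36

t = ln(2) / ln(1 + r) = 7.36 years


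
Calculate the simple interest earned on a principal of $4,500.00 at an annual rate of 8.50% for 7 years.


Simple interest formula: I = P × r × t
I = $4,500.00 × 0.085 × 7
I = $2,677.50

I = P × r × t = $2,677.50


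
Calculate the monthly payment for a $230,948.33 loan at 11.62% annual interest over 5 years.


Loan payment formula: PMT = PV × r / (1 − (1 + r)^(−n))
Monthly rate r = 0.1162/12 ≈ 0.00968333, n = 60 months
Denominator: 1 − (1 + 0.1162/12)^(−60) = 0.439096
PMT = $230,948.33 × (0.1162/12) / 0.439096
PMT = $5,093.08 per month

PMT = PV × r / (1-(1+r)^(-n)) = $5,093.08/month


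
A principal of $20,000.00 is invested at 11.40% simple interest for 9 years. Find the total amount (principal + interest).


Total amount formula: A = P(1 + rt) = P + P·r·t
Interest: I = P × r × t = $20,000.00 × 0.114 × 9 = $20,520.00
A = P + I = $20,000.00 + $20,520.00 = $40,520.00

A = P + I = P(1 + rt) = $40,520.00


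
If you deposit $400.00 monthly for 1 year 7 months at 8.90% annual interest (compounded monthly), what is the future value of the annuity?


Future value of an ordinary annuity: FV = PMT × ((1 + r)^n − 1) / r
Monthly rate r = 0.089/12 ≈ 0.00741667, n = 19
FV = $400.00 × ((1 + 0.089/12)^19 − 1) / (0.089/12)
FV = $400.00 × 20.323169
FV = $8,129.27

FV = PMT × ((1+r)^n - 1)/r = $8,129.27


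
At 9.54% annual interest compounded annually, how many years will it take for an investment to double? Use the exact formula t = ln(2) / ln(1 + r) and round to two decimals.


Doubling condition: (1 + r)^t = 2
Take ln of both sides: t × ln(1 + r) = ln(2)
t = ln(2) / ln(1 + r)
t = 0.693147 / 0.091120
t = 7.61

t = ln(2) / ln(1 + r) = 7.61 years


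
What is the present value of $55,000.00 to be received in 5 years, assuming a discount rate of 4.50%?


Present value formula: PV = FV / (1 + r)^t
PV = $55,000.00 / (1 + 0.045)^5
PV = $55,000.00 / 1.246182
PV = $44,134.81

PV = FV / (1 + r)^t = $44,134.81


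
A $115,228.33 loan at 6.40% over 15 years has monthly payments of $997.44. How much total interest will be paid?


Total paid over the life of the loan = PMT × n.
Total paid = $997.44 × 180 = $179,539.20
Total interest = total paid − principal = $179,539.20 − $115,228.33 = $64,310.87

Total interest = (PMT × n) - PV = $64,310.87


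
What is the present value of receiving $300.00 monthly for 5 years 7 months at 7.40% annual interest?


Present value of an ordinary annuity: PV = PMT × (1 − (1 + r)^(−n)) / r
Monthly rate r = 0.074/12 ≈ 0.00616667, n = 67
PV = $300.00 × (1 − (1 + 0.074/12)^(−67)) / (0.074/12)
PV = $300.00 × 54.747264
PV = $16,424.18

PV = PMT × (1-(1+r)^(-n))/r = $16,424.18


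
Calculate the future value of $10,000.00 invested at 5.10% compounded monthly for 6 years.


Compound interest formula: A = P(1 + r/n)^(nt)
A = $10,000.00 × (1 + 0.051/12)^(12 × 6)
Growth factor: (1 + 0.051/12)^72 = 1.357102
A = $10,000.00 × 1.357102
A = $13,571.02

A = P(1 + r/n)^(nt) = $13,571.02


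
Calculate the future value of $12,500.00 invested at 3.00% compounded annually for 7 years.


Compound interest formula: A = P(1 + r/n)^(nt)
A = $12,500.00 × (1 + 0.03/1)^(1 × 7)
Growth factor: (1 + 0.03/1)^7 = 1.2298739
A = $12,500.00 × 1.2298739
A = $15,373.42

A = P(1 + r/n)^(nt) = $15,373.42


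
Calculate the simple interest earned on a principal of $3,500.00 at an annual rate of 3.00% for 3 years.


Simple interest formula: I = P × r × t
I = $3,500.00 × 0.03 × 3
I = $315.00

I = P × r × t = $315.00


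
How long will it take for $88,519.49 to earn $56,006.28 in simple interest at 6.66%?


Rearrange the simple interest formula for t:
I = P × r × t  ⇒  t = I / (P × r)
t = $56,006.28 / ($88,519.49 × 0.0666)
t = 9.5

t = I/(P×r) = 9.5 years


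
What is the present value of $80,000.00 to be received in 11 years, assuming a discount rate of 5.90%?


Present value formula: PV = FV / (1 + r)^t
PV = $80,000.00 / (1 + 0.059)^11
PV = $80,000.00 / 1.878692
PV = $42,582.82

PV = FV / (1 + r)^t = $42,582.82


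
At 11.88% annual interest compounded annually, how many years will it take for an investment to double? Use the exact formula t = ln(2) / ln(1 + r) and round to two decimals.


Doubling condition: (1 + r)^t = 2
Take ln of both sides: t × ln(1 + r) = ln(2)
t = ln(2) / ln(1 + r)
t = 0.693147 / 0.112257
t = 6.17

t = ln(2) / ln(1 + r) = 6.17 years


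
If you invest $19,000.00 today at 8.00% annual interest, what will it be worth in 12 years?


Future value formula: FV = PV × (1 + r)^t
FV = $19,000.00 × (1 + 0.08)^12
FV = $19,000.00 × 2.518170
FV = $47,845.23

FV = PV × (1 + r)^t = $47,845.23


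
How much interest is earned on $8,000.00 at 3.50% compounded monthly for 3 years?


Compound interest earned = final amount − principal.
A = P(1 + r/n)^(nt) = $8,000.00 × (1 + 0.035/12)^(12 × 3) = $8,884.33
Interest = A − P = $8,884.33 − $8,000.00 = $884.33

Interest = A - P = $884.33


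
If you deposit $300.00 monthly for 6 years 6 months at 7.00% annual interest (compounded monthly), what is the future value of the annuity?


Future value of an ordinary annuity: FV = PMT × ((1 + r)^n − 1) / r
Monthly rate r = 0.07/12 ≈ 0.00583333, n = 78
FV = $300.00 × ((1 + 0.07/12)^78 − 1) / (0.07/12)
FV = $300.00 × 98.415625
FV = $29,524.69

FV = PMT × ((1+r)^n - 1)/r = $29,524.69


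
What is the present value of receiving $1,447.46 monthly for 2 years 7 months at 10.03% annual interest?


Present value of an ordinary annuity: PV = PMT × (1 − (1 + r)^(−n)) / r
Monthly rate r = 0.1003/12 ≈ 0.00835833, n = 31
PV = $1,447.46 × (1 − (1 + 0.1003/12)^(−31)) / (0.1003/12)
PV = $1,447.46 × 27.209860
PV = $39,385.18

PV = PMT × (1-(1+r)^(-n))/r = $39,385.18


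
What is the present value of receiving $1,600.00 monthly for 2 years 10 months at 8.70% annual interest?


Present value of an ordinary annuity: PV = PMT × (1 − (1 + r)^(−n)) / r
Monthly rate r = 0.087/12 = 0.00725, n = 34
PV = $1,600.00 × (1 − (1 + 0.087/12)^(−34)) / (0.087/12)
PV = $1,600.00 × 30.037702
PV = $48,060.32

PV = PMT × (1-(1+r)^(-n))/r = $48,060.32


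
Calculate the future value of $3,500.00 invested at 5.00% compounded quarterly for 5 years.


Compound interest formula: A = P(1 + r/n)^(nt)
A = $3,500.00 × (1 + 0.05/4)^(4 × 5)
Growth factor: (1 + 0.05/4)^20 = 1.282037
A = $3,500.00 × 1.282037
A = $4,487.13

A = P(1 + r/n)^(nt) = $4,487.13


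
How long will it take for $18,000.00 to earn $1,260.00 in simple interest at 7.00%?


Rearrange the simple interest formula for t:
I = P × r × t  ⇒  t = I / (P × r)
t = $1,260.00 / ($18,000.00 × 0.07)
t = 1

t = I/(P×r) = 1 year


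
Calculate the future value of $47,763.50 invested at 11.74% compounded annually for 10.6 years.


Compound interest formula: A = P(1 + r/n)^(nt)
A = $47,763.50 × (1 + 0.1174/1)^(1 × 10.6)
Growth factor: (1 + 0.1174/1)^10.6 = 3.2434848
A = $47,763.50 × 3.2434848
A = $154,920.19

A = P(1 + r/n)^(nt) = $154,920.19


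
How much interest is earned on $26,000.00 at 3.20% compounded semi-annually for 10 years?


Compound interest earned = final amount − principal.
A = P(1 + r/n)^(nt) = $26,000.00 × (1 + 0.032/2)^(2 × 10) = $35,714.74
Interest = A − P = $35,714.74 − $26,000.00 = $9,714.74

Interest = A - P = $9,714.74


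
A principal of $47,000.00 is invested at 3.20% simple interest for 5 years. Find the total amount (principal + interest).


Total amount formula: A = P(1 + rt) = P + P·r·t
Interest: I = P × r × t = $47,000.00 × 0.032 × 5 = $7,520.00
A = P + I = $47,000.00 + $7,520.00 = $54,520.00

A = P + I = P(1 + rt) = $54,520.00


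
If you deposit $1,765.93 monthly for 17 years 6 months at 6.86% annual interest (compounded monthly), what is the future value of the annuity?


Future value of an ordinary annuity: FV = PMT × ((1 + r)^n − 1) / r
Monthly rate r = 0.0686/12 ≈ 0.00571667, n = 210
FV = $1,765.93 × ((1 + 0.0686/12)^210 − 1) / (0.0686/12)
FV = $1,765.93 × 404.158879
FV = $713,716.29

FV = PMT × ((1+r)^n - 1)/r = $713,716.29


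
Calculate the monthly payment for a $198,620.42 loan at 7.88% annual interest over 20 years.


Loan payment formula: PMT = PV × r / (1 − (1 + r)^(−n))
Monthly rate r = 0.0788/12 ≈ 0.00656667, n = 240 months
Denominator: 1 − (1 + 0.0788/12)^(−240) = 0.792131
PMT = $198,620.42 × (0.0788/12) / 0.792131
PMT = $1,646.54 per month

PMT = PV × r / (1-(1+r)^(-n)) = $1,646.54/month


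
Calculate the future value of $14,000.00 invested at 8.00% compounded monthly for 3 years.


Compound interest formula: A = P(1 + r/n)^(nt)
A = $14,000.00 × (1 + 0.08/12)^(12 × 3)
Growth factor: (1 + 0.08/12)^36 = 1.270237
A = $14,000.00 × 1.270237
A = $17,783.32

A = P(1 + r/n)^(nt) = $17,783.32


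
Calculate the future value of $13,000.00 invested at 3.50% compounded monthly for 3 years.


Compound interest formula: A = P(1 + r/n)^(nt)
A = $13,000.00 × (1 + 0.035/12)^(12 × 3)
Growth factor: (1 + 0.035/12)^36 = 1.110541
A = $13,000.00 × 1.110541
A = $14,437.03

A = P(1 + r/n)^(nt) = $14,437.03


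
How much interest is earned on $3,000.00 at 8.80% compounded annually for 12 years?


Compound interest earned = final amount − principal.
A = P(1 + r/n)^(nt) = $3,000.00 × (1 + 0.088/1)^(1 × 12) = $8,254.07
Interest = A − P = $8,254.07 − $3,000.00 = $5,254.07

Interest = A - P = $5,254.07


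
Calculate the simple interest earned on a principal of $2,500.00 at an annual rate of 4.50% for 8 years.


Simple interest formula: I = P × r × t
I = $2,500.00 × 0.045 × 8
I = $900.00

I = P × r × t = $900.00


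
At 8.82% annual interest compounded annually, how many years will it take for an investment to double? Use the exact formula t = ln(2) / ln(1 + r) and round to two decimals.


Doubling condition: (1 + r)^t = 2
Take ln of both sides: t × ln(1 + r) = ln(2)
t = ln(2) / ln(1 + r)
t = 0.693147 / 0.084525
t = 8.20

t = ln(2) / ln(1 + r) = 8.20 years


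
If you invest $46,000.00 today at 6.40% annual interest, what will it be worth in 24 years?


Future value formula: FV = PV × (1 + r)^t
FV = $46,000.00 × (1 + 0.064)^24
FV = $46,000.00 × 4.431993
FV = $203,871.68

FV = PV × (1 + r)^t = $203,871.68


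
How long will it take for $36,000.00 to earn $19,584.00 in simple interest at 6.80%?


Rearrange the simple interest formula for t:
I = P × r × t  ⇒  t = I / (P × r)
t = $19,584.00 / ($36,000.00 × 0.068)
t = 8

t = I/(P×r) = 8 years


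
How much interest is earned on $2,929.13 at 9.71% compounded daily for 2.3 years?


Compound interest earned = final amount − principal.
A = P(1 + r/n)^(nt) = $2,929.13 × (1 + 0.0971/365)^(365 × 2.3) = $3,661.99
Interest = A − P = $3,661.99 − $2,929.13 = $732.86

Interest = A - P = $732.86


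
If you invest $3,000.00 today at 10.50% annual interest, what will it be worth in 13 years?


Future value formula: FV = PV × (1 + r)^t
FV = $3,000.00 × (1 + 0.105)^13
FV = $3,000.00 × 3.661926
FV = $10,985.78

FV = PV × (1 + r)^t = $10,985.78


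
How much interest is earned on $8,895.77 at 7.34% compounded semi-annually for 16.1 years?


Compound interest earned = final amount − principal.
A = P(1 + r/n)^(nt) = $8,895.77 × (1 + 0.0734/2)^(2 × 16.1) = $28,393.13
Interest = A − P = $28,393.13 − $8,895.77 = $19,497.36

Interest = A - P = $19,497.36


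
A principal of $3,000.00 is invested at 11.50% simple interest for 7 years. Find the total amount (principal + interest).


Total amount formula: A = P(1 + rt) = P + P·r·t
Interest: I = P × r × t = $3,000.00 × 0.115 × 7 = $2,415.00
A = P + I = $3,000.00 + $2,415.00 = $5,415.00

A = P + I = P(1 + rt) = $5,415.00


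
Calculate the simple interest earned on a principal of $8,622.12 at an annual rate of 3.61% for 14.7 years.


Simple interest formula: I = P × r × t
I = $8,622.12 × 0.0361 × 14.7
I = $4,575.50

I = P × r × t = $4,575.50


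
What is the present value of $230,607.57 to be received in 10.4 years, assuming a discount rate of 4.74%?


Present value formula: PV = FV / (1 + r)^t
PV = $230,607.57 / (1 + 0.0474)^10.4
PV = $230,607.57 / 1.6187162
PV = $142,463.25

PV = FV / (1 + r)^t = $142,463.25


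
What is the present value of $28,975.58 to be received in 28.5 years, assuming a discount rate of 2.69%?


Present value formula: PV = FV / (1 + r)^t
PV = $28,975.58 / (1 + 0.0269)^28.5
PV = $28,975.58 / 2.1308476
PV = $13,598.15

PV = FV / (1 + r)^t = $13,598.15


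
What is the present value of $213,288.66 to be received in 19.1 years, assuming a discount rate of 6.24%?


Present value formula: PV = FV / (1 + r)^t
PV = $213,288.66 / (1 + 0.0624)^19.1
PV = $213,288.66 / 3.177620
PV = $67,122.14

PV = FV / (1 + r)^t = $67,122.14


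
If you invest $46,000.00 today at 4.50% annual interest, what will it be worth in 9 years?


Future value formula: FV = PV × (1 + r)^t
FV = $46,000.00 × (1 + 0.045)^9
FV = $46,000.00 × 1.48609514
FV = $68,360.38

FV = PV × (1 + r)^t = $68,360.38


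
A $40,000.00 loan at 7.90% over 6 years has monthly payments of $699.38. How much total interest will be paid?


Total paid over the life of the loan = PMT × n.
Total paid = $699.38 × 72 = $50,355.36
Total interest = total paid − principal = $50,355.36 − $40,000.00 = $10,355.36

Total interest = (PMT × n) - PV = $10,355.36


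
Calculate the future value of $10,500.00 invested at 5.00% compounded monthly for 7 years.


Compound interest formula: A = P(1 + r/n)^(nt)
A = $10,500.00 × (1 + 0.05/12)^(12 × 7)
Growth factor: (1 + 0.05/12)^84 = 1.418036
A = $10,500.00 × 1.418036
A = $14,889.38

A = P(1 + r/n)^(nt) = $14,889.38


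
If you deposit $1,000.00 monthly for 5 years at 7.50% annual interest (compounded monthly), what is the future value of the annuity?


Future value of an ordinary annuity: FV = PMT × ((1 + r)^n − 1) / r
Monthly rate r = 0.075/12 = 0.00625, n = 60
FV = $1,000.00 × ((1 + 0.075/12)^60 − 1) / (0.075/12)
FV = $1,000.00 × 72.5271053
FV = $72,527.11

FV = PMT × ((1+r)^n - 1)/r = $72,527.11


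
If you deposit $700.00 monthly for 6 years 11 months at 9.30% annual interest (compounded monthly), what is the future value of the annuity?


Future value of an ordinary annuity: FV = PMT × ((1 + r)^n − 1) / r
Monthly rate r = 0.093/12 = 0.00775, n = 83
FV = $700.00 × ((1 + 0.093/12)^83 − 1) / (0.093/12)
FV = $700.00 × 115.863501
FV = $81,104.45

FV = PMT × ((1+r)^n - 1)/r = $81,104.45


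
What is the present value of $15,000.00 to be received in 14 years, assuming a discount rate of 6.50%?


Present value formula: PV = FV / (1 + r)^t
PV = $15,000.00 / (1 + 0.065)^14
PV = $15,000.00 / 2.414874
PV = $6,211.50

PV = FV / (1 + r)^t = $6,211.50


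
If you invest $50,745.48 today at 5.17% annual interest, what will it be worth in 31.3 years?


Future value formula: FV = PV × (1 + r)^t
FV = $50,745.48 × (1 + 0.0517)^31.3
FV = $50,745.48 × 4.8441285
FV = $245,817.63

FV = PV × (1 + r)^t = $245,817.63


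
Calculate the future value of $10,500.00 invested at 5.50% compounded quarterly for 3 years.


Compound interest formula: A = P(1 + r/n)^(nt)
A = $10,500.00 × (1 + 0.055/4)^(4 × 3)
Growth factor: (1 + 0.055/4)^12 = 1.1780681
A = $10,500.00 × 1.1780681
A = $12,369.72

A = P(1 + r/n)^(nt) = $12,369.72


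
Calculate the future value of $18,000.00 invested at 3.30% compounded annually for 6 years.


Compound interest formula: A = P(1 + r/n)^(nt)
A = $18,000.00 × (1 + 0.033/1)^(1 × 6)
Growth factor: (1 + 0.033/1)^6 = 1.2150718
A = $18,000.00 × 1.2150718
A = $21,871.29

A = P(1 + r/n)^(nt) = $21,871.29


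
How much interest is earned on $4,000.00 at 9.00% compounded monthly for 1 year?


Compound interest earned = final amount − principal.
A = P(1 + r/n)^(nt) = $4,000.00 × (1 + 0.09/12)^(12 × 1) = $4,375.23
Interest = A − P = $4,375.23 − $4,000.00 = $375.23

Interest = A - P = $375.23


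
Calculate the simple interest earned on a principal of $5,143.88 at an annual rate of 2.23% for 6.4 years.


Simple interest formula: I = P × r × t
I = $5,143.88 × 0.0223 × 6.4
I = $734.13

I = P × r × t = $734.13


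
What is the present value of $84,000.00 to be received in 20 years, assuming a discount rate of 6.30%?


Present value formula: PV = FV / (1 + r)^t
PV = $84,000.00 / (1 + 0.063)^20
PV = $84,000.00 / 3.393636
PV = $24,752.21

PV = FV / (1 + r)^t = $24,752.21


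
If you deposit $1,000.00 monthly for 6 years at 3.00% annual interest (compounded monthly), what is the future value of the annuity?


Future value of an ordinary annuity: FV = PMT × ((1 + r)^n − 1) / r
Monthly rate r = 0.03/12 = 0.0025, n = 72
FV = $1,000.00 × ((1 + 0.03/12)^72 − 1) / (0.03/12)
FV = $1,000.00 × 78.779387
FV = $78,779.39

FV = PMT × ((1+r)^n - 1)/r = $78,779.39


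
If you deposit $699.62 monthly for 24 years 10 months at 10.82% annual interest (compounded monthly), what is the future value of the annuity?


Future value of an ordinary annuity: FV = PMT × ((1 + r)^n − 1) / r
Monthly rate r = 0.1082/12 ≈ 0.00901667, n = 298
FV = $699.62 × ((1 + 0.1082/12)^298 − 1) / (0.1082/12)
FV = $699.62 × 1498.476724
FV = $1,048,364.29

FV = PMT × ((1+r)^n - 1)/r = $1,048,364.29


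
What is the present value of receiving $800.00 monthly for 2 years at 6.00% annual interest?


Present value of an ordinary annuity: PV = PMT × (1 − (1 + r)^(−n)) / r
Monthly rate r = 0.06/12 = 0.005, n = 24
PV = $800.00 × (1 − (1 + 0.06/12)^(−24)) / (0.06/12)
PV = $800.00 × 22.562866
PV = $18,050.29

PV = PMT × (1-(1+r)^(-n))/r = $18,050.29


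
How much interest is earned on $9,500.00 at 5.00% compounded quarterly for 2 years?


Compound interest earned = final amount − principal.
A = P(1 + r/n)^(nt) = $9,500.00 × (1 + 0.05/4)^(4 × 2) = $10,492.62
Interest = A − P = $10,492.62 − $9,500.00 = $992.62

Interest = A - P = $992.62


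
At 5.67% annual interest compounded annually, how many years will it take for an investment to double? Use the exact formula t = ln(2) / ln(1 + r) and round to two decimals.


Doubling condition: (1 + r)^t = 2
Take ln of both sides: t × ln(1 + r) = ln(2)
t = ln(2) / ln(1 + r)
t = 0.693147 / 0.055151
t = 12.57

t = ln(2) / ln(1 + r) = 12.57 years


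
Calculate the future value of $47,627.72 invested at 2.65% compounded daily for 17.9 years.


Compound interest formula: A = P(1 + r/n)^(nt)
A = $47,627.72 × (1 + 0.0265/365)^(365 × 17.9)
Growth factor: (1 + 0.0265/365)^6533.5 = 1.6069417
A = $47,627.72 × 1.6069417
A = $76,534.97

A = P(1 + r/n)^(nt) = $76,534.97


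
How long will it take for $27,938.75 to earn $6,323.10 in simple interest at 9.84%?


Rearrange the simple interest formula for t:
I = P × r × t  ⇒  t = I / (P × r)
t = $6,323.10 / ($27,938.75 × 0.0984)
t = 2.3

t = I/(P×r) = 2.3 years


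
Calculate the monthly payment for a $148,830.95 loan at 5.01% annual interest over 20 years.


Loan payment formula: PMT = PV × r / (1 − (1 + r)^(−n))
Monthly rate r = 0.0501/12 = 0.004175, n = 240 months
Denominator: 1 − (1 + 0.0501/12)^(−240) = 0.632089
PMT = $148,830.95 × (0.0501/12) / 0.632089
PMT = $983.04 per month

PMT = PV × r / (1-(1+r)^(-n)) = $983.04/month


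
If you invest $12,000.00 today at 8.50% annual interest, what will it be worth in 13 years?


Future value formula: FV = PV × (1 + r)^t
FV = $12,000.00 × (1 + 0.085)^13
FV = $12,000.00 × 2.88792956
FV = $34,655.15

FV = PV × (1 + r)^t = $34,655.15


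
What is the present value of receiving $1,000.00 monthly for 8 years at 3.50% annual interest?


Present value of an ordinary annuity: PV = PMT × (1 − (1 + r)^(−n)) / r
Monthly rate r = 0.035/12 ≈ 0.00291667, n = 96
PV = $1,000.00 × (1 − (1 + 0.035/12)^(−96)) / (0.035/12)
PV = $1,000.00 × 83.625663
PV = $83,625.66

PV = PMT × (1-(1+r)^(-n))/r = $83,625.66


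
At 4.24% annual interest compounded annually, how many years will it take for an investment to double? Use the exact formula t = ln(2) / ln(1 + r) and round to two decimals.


Doubling condition: (1 + r)^t = 2
Take ln of both sides: t × ln(1 + r) = ln(2)
t = ln(2) / ln(1 + r)
t = 0.693147 / 0.041526
t = 16.69

t = ln(2) / ln(1 + r) = 16.69 years


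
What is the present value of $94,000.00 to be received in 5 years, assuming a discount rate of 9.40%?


Present value formula: PV = FV / (1 + r)^t
PV = $94,000.00 / (1 + 0.094)^5
PV = $94,000.00 / 1.5670636
PV = $59,984.80

PV = FV / (1 + r)^t = $59,984.80


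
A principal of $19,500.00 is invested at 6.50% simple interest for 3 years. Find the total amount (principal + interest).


Total amount formula: A = P(1 + rt) = P + P·r·t
Interest: I = P × r × t = $19,500.00 × 0.065 × 3 = $3,802.50
A = P + I = $19,500.00 + $3,802.50 = $23,302.50

A = P + I = P(1 + rt) = $23,302.50


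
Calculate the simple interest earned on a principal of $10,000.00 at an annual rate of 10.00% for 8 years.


Simple interest formula: I = P × r × t
I = $10,000.00 × 0.1 × 8
I = $8,000.00

I = P × r × t = $8,000.00


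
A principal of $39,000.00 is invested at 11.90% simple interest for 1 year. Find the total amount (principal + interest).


Total amount formula: A = P(1 + rt) = P + P·r·t
Interest: I = P × r × t = $39,000.00 × 0.119 × 1 = $4,641.00
A = P + I = $39,000.00 + $4,641.00 = $43,641.00

A = P + I = P(1 + rt) = $43,641.00


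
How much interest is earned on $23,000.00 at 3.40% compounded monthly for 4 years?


Compound interest earned = final amount − principal.
A = P(1 + r/n)^(nt) = $23,000.00 × (1 + 0.034/12)^(12 × 4) = $26,345.62
Interest = A − P = $26,345.62 − $23,000.00 = $3,345.62

Interest = A - P = $3,345.62


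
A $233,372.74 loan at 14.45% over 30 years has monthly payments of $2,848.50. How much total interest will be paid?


Total paid over the life of the loan = PMT × n.
Total paid = $2,848.50 × 360 = $1,025,460.00
Total interest = total paid − principal = $1,025,460.00 − $233,372.74 = $792,087.26

Total interest = (PMT × n) - PV = $792,087.26
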